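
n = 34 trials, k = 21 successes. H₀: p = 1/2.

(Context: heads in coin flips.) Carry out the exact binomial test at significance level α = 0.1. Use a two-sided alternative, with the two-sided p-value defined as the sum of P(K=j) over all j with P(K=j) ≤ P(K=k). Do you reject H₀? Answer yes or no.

reject H₀: no

Exact binomial: n=34, k=21, p₀=1/2=0.5000
P(X=j) = C(n,j)·p₀^j·(1−p₀)^(n−j); p = Σ P(X=j) over j with P(X=j) ≤ P(X=21)
p-value (two-sided) = 0.22948
At α=0.1: p ≥ α → fail to reject H₀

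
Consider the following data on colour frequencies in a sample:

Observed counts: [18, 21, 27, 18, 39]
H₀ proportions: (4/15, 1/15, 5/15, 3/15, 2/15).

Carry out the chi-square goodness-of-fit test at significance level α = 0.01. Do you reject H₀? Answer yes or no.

n = 123; E_i = n·p_i = [32.80, 8.20, 41.00, 24.60, 16.40]
χ² = (18−32.80)²/32.80 + (21−8.20)²/8.20 + (27−41.00)²/41.00 + (18−24.60)²/24.60 + (39−16.40)²/16.40 = 64.3537
df = 4
p-value (upper-tail) = 0.00000
At α=0.01: p < α → reject H₀

reject H₀: yes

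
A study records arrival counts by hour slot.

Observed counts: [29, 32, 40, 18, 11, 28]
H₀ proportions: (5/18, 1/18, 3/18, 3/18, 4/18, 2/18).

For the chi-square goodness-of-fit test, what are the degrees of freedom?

degrees of freedom = 5

df = k − 1 = 6 − 1 = 5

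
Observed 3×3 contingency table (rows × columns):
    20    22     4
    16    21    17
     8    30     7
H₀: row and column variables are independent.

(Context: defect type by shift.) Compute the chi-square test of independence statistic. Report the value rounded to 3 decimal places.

Row totals [46, 54, 45], col totals [44, 73, 28], n=145
χ² = (20−13.96)²/13.96 + (22−23.16)²/23.16 + (4−8.88)²/8.88 + (16−16.39)²/16.39 + (21−27.19)²/27.19 + (17−10.43)²/10.43 + (8−13.66)²/13.66 + (30−22.66)²/22.66 + (7−8.69)²/8.69 = 15.9678
df = 4

test statistic = 15.968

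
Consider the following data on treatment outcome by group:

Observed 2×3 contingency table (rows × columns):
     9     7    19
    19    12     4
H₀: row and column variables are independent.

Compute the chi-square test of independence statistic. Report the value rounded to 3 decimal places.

test statistic = 14.670

Row totals [35, 35], col totals [28, 19, 23], n=70
χ² = (9−14.00)²/14.00 + (7−9.50)²/9.50 + (19−11.50)²/11.50 + (19−14.00)²/14.00 + (12−9.50)²/9.50 + (4−11.50)²/11.50 = 14.6698
df = 2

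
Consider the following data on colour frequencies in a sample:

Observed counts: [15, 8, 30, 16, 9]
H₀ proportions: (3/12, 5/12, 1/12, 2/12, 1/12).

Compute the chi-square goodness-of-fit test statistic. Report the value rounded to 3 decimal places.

test statistic = 106.123

n = 78; E_i = n·p_i = [19.50, 32.50, 6.50, 13.00, 6.50]
χ² = (15−19.50)²/19.50 + (8−32.50)²/32.50 + (30−6.50)²/6.50 + (16−13.00)²/13.00 + (9−6.50)²/6.50 = 106.1231
df = 4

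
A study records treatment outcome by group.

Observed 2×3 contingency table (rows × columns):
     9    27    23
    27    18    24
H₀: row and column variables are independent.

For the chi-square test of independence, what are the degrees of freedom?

df = (r−1)(c−1) = (2−1)·(3−1) = 2

degrees of freedom = 2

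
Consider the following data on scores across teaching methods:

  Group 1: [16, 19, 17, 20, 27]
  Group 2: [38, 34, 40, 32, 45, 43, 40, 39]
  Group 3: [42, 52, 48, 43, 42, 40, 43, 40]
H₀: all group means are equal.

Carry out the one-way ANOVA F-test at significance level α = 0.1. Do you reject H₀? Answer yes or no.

Group means [19.80, 38.88, 43.75], grand mean 36.190
SSB = Σnᵢ(x̄ᵢ−x̄)² = 1858.063; SSW = ΣΣ(x−x̄ᵢ)² = 325.175
MSB = 1858.063/2 = 929.0315; MSW = 325.175/18 = 18.0653
F = MSB/MSW = 51.4264
df = (2, 18)
p-value (upper-tail) = 0.00000
At α=0.1: p < α → reject H₀

reject H₀: yes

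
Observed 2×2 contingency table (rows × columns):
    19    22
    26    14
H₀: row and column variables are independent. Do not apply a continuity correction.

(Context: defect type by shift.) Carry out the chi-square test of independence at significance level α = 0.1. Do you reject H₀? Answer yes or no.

reject H₀: yes

Row totals [41, 40], col totals [45, 36], n=81
χ² = (19−22.78)²/22.78 + (22−18.22)²/18.22 + (26−22.22)²/22.22 + (14−17.78)²/17.78 = 2.8548
df = 1
p-value (upper-tail) = 0.09110
At α=0.1: p < α → reject H₀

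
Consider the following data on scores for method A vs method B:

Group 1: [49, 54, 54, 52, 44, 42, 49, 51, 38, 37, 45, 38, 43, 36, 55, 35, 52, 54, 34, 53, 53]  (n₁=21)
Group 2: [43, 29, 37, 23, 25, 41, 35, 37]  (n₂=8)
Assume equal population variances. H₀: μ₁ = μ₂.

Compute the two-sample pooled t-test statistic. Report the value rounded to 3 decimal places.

x̄₁=46.095, s₁=7.382, n₁=21
x̄₂=33.750, s₂=7.324, n₂=8
s_p² = [20·7.382² + 7·7.324²]/27 = 54.2707
SE = √(s_p²·(1/21+1/8)) = 3.0607
t = (46.095−33.750)/3.0607 = 4.0334
df = 27

test statistic = 4.033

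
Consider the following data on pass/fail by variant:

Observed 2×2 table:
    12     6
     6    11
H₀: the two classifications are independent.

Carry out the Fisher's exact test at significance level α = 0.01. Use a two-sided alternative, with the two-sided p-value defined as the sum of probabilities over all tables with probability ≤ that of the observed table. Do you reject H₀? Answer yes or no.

Margins: r₁=18, r₂=17, c₁=18, c₂=17, n=35
p_obs = C(18,12)·C(17,6)/C(35,18); sum pmf over tables with pmf ≤ p_obs
p-value (two-sided) = 0.09434
At α=0.01: p ≥ α → fail to reject H₀

reject H₀: no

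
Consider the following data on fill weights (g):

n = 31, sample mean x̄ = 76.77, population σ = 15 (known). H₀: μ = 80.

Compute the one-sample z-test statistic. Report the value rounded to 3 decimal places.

SE = σ/√n = 15/√31 = 2.6941
z = (x̄−μ₀)/SE = (76.77−80)/2.6941 = -1.1989

test statistic = -1.199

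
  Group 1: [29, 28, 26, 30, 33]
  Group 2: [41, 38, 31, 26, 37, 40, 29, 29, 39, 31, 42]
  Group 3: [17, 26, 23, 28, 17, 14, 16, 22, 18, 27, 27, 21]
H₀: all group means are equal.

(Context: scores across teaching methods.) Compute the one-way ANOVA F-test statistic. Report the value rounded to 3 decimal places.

Group means [29.20, 34.82, 21.33], grand mean 28.036
SSB = Σnᵢ(x̄ᵢ−x̄)² = 1051.861; SSW = ΣΣ(x−x̄ᵢ)² = 615.103
MSB = 1051.861/2 = 525.9306; MSW = 615.103/25 = 24.6041
F = MSB/MSW = 21.3757
df = (2, 25)

test statistic = 21.376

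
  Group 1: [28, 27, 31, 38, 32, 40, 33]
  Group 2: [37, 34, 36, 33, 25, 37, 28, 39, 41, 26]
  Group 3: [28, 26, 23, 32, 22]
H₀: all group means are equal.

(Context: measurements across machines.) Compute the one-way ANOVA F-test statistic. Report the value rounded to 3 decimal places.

test statistic = 3.844

Group means [32.71, 33.60, 26.20], grand mean 31.636
SSB = Σnᵢ(x̄ᵢ−x̄)² = 194.462; SSW = ΣΣ(x−x̄ᵢ)² = 480.629
MSB = 194.462/2 = 97.2312; MSW = 480.629/19 = 25.2962
F = MSB/MSW = 3.8437
df = (2, 19)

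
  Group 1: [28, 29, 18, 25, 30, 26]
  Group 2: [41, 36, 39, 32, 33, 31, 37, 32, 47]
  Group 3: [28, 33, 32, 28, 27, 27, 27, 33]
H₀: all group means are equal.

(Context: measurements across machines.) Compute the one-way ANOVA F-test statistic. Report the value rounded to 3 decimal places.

Group means [26.00, 36.44, 29.38], grand mean 31.261
SSB = Σnᵢ(x̄ᵢ−x̄)² = 436.338; SSW = ΣΣ(x−x̄ᵢ)² = 368.097
MSB = 436.338/2 = 218.1688; MSW = 368.097/20 = 18.4049
F = MSB/MSW = 11.8539
df = (2, 20)

test statistic = 11.854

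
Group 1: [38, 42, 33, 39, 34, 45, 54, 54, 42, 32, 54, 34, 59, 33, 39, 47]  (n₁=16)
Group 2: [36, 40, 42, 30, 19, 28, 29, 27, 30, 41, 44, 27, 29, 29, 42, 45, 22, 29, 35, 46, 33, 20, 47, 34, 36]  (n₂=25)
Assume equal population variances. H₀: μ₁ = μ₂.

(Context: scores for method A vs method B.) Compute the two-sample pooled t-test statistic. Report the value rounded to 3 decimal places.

x̄₁=42.438, s₁=8.854, n₁=16
x̄₂=33.600, s₂=8.124, n₂=25
s_p² = [15·8.854² + 24·8.124²]/39 = 70.7676
SE = √(s_p²·(1/16+1/25)) = 2.6933
t = (42.438−33.600)/2.6933 = 3.2813
df = 39

test statistic = 3.281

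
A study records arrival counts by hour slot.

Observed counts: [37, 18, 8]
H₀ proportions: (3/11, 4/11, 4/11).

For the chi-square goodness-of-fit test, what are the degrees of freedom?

df = k − 1 = 3 − 1 = 2

degrees of freedom = 2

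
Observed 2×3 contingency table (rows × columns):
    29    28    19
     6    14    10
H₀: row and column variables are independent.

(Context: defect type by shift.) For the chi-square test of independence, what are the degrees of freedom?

df = (r−1)(c−1) = (2−1)·(3−1) = 2

degrees of freedom = 2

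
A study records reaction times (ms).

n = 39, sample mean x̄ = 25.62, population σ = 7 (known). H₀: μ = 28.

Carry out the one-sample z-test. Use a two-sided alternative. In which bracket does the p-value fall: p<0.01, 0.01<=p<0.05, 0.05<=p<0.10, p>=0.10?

SE = σ/√n = 7/√39 = 1.1209
z = (x̄−μ₀)/SE = (25.62−28)/1.1209 = -2.1233
p-value (two-sided) = 0.03373
→ bracket: 0.01<=p<0.05

p-value bracket: 0.01<=p<0.05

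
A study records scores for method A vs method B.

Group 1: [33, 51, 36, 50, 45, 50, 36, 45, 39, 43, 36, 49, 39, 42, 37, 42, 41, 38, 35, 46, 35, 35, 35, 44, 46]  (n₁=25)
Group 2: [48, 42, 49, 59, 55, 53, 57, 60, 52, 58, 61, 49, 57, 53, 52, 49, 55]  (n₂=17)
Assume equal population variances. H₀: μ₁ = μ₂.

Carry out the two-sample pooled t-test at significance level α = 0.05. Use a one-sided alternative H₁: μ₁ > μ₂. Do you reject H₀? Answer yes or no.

reject H₀: no

x̄₁=41.120, s₁=5.548, n₁=25
x̄₂=53.471, s₂=5.039, n₂=17
s_p² = [24·5.548² + 16·5.039²]/40 = 28.6219
SE = √(s_p²·(1/25+1/17)) = 1.6818
t = (41.120−53.471)/1.6818 = -7.3436
df = 40
p-value (one-sided, H₁ greater) = 1.00000
At α=0.05: p ≥ α → fail to reject H₀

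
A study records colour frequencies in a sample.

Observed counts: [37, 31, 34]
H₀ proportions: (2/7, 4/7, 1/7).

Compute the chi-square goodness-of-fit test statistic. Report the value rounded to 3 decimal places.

n = 102; E_i = n·p_i = [29.14, 58.29, 14.57]
χ² = (37−29.14)²/29.14 + (31−58.29)²/58.29 + (34−14.57)²/14.57 = 40.7966
df = 2

test statistic = 40.797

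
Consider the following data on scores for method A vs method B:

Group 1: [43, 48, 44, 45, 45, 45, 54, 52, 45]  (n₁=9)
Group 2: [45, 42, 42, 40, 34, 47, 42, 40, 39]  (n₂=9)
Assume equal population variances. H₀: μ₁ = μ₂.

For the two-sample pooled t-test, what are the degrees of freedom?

df = n₁ + n₂ − 2 = 9 + 9 − 2 = 16

degrees of freedom = 16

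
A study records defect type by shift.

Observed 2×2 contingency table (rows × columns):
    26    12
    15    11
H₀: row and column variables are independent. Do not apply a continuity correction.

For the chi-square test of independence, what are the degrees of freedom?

df = (r−1)(c−1) = (2−1)·(2−1) = 1

degrees of freedom = 1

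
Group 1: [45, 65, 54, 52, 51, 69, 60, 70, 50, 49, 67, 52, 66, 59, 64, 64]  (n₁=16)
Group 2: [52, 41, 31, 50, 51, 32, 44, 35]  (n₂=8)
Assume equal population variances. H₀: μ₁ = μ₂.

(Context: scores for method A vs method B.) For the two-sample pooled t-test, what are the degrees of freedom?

df = n₁ + n₂ − 2 = 16 + 8 − 2 = 22

degrees of freedom = 22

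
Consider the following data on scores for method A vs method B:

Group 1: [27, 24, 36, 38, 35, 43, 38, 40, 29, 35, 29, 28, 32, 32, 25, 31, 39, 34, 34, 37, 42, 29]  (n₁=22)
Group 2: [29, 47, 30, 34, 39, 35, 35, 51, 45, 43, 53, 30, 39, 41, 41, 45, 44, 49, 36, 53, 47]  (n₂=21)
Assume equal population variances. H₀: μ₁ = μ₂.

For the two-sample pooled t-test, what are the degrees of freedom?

degrees of freedom = 41

df = n₁ + n₂ − 2 = 22 + 21 − 2 = 41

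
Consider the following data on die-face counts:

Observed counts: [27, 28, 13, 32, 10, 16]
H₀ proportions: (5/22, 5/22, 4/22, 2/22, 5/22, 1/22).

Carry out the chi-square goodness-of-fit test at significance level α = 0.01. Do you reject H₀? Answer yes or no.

reject H₀: yes

n = 126; E_i = n·p_i = [28.64, 28.64, 22.91, 11.45, 28.64, 5.73]
χ² = (27−28.64)²/28.64 + (28−28.64)²/28.64 + (13−22.91)²/22.91 + (32−11.45)²/11.45 + (10−28.64)²/28.64 + (16−5.73)²/5.73 = 71.7992
df = 5
p-value (upper-tail) = 0.00000
At α=0.01: p < α → reject H₀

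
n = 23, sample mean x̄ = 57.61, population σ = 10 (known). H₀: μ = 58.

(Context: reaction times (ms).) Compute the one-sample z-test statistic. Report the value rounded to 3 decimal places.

test statistic = -0.187

SE = σ/√n = 10/√23 = 2.0851
z = (x̄−μ₀)/SE = (57.61−58)/2.0851 = -0.1870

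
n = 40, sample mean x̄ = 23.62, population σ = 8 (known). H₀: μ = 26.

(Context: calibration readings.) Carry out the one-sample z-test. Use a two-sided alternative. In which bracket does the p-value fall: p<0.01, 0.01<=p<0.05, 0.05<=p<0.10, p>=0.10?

SE = σ/√n = 8/√40 = 1.2649
z = (x̄−μ₀)/SE = (23.62−26)/1.2649 = -1.8816
p-value (two-sided) = 0.05990
→ bracket: 0.05<=p<0.10

p-value bracket: 0.05<=p<0.10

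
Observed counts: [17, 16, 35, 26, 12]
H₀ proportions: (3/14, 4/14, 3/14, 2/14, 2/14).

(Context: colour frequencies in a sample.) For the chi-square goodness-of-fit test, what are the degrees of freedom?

df = k − 1 = 5 − 1 = 4

degrees of freedom = 4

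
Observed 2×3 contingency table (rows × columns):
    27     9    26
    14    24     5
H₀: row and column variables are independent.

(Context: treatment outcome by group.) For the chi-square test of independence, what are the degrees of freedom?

degrees of freedom = 2

df = (r−1)(c−1) = (2−1)·(3−1) = 2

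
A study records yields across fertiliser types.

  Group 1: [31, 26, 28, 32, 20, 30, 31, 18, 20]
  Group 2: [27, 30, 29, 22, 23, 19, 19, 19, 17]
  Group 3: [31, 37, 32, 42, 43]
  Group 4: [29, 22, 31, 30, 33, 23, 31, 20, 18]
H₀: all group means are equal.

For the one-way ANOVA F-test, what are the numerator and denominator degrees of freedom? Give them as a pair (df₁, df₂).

degrees of freedom = [3, 28]

k = 4 groups, N = 32 total
df = (k−1, N−k) = (4−1, 32−4) = (3, 28)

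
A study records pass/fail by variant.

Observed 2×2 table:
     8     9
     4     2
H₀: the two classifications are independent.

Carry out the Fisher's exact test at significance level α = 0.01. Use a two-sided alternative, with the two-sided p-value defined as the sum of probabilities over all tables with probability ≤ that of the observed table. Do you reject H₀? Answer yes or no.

Margins: r₁=17, r₂=6, c₁=12, c₂=11, n=23
p_obs = C(17,8)·C(6,4)/C(23,12); sum pmf over tables with pmf ≤ p_obs
p-value (two-sided) = 0.64041
At α=0.01: p ≥ α → fail to reject H₀

reject H₀: no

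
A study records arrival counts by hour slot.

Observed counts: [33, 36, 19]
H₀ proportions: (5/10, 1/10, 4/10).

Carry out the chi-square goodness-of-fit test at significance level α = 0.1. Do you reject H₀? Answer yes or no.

n = 88; E_i = n·p_i = [44.00, 8.80, 35.20]
χ² = (33−44.00)²/44.00 + (36−8.80)²/8.80 + (19−35.20)²/35.20 = 94.2784
df = 2
p-value (upper-tail) = 0.00000
At α=0.1: p < α → reject H₀

reject H₀: yes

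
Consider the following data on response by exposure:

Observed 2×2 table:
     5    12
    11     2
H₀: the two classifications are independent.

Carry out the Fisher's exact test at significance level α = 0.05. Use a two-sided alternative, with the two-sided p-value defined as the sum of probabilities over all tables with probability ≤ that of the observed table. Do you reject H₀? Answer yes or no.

Margins: r₁=17, r₂=13, c₁=16, c₂=14, n=30
p_obs = C(17,5)·C(13,11)/C(30,16); sum pmf over tables with pmf ≤ p_obs
p-value (two-sided) = 0.00391
At α=0.05: p < α → reject H₀

reject H₀: yes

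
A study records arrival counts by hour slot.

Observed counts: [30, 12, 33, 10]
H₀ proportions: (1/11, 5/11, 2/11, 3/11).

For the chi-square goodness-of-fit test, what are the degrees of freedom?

df = k − 1 = 4 − 1 = 3

degrees of freedom = 3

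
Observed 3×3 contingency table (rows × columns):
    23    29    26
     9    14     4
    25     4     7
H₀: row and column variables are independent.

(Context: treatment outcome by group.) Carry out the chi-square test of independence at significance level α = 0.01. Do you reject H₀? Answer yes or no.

Row totals [78, 27, 36], col totals [57, 47, 37], n=141
χ² = (23−31.53)²/31.53 + (29−26.00)²/26.00 + (26−20.47)²/20.47 + (9−10.91)²/10.91 + (14−9.00)²/9.00 + (4−7.09)²/7.09 + (25−14.55)²/14.55 + (4−12.00)²/12.00 + (7−9.45)²/9.45 = 22.0731
df = 4
p-value (upper-tail) = 0.00019
At α=0.01: p < α → reject H₀

reject H₀: yes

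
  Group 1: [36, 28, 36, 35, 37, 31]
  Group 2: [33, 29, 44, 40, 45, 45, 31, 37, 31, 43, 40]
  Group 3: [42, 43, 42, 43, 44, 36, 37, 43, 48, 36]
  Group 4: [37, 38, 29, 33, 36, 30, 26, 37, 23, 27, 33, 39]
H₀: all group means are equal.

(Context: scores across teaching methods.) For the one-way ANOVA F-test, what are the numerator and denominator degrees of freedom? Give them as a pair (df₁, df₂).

degrees of freedom = [3, 35]

k = 4 groups, N = 39 total
df = (k−1, N−k) = (4−1, 39−4) = (3, 35)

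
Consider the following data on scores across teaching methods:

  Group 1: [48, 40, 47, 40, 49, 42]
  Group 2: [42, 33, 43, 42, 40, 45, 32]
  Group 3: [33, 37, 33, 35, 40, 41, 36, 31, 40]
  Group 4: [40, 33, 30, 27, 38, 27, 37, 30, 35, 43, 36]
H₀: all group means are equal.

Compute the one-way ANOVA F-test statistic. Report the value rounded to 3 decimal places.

Group means [44.33, 39.57, 36.22, 34.18], grand mean 37.727
SSB = Σnᵢ(x̄ᵢ−x̄)² = 444.306; SSW = ΣΣ(x−x̄ᵢ)² = 618.240
MSB = 444.306/3 = 148.1020; MSW = 618.240/29 = 21.3186
F = MSB/MSW = 6.9471
df = (3, 29)

test statistic = 6.947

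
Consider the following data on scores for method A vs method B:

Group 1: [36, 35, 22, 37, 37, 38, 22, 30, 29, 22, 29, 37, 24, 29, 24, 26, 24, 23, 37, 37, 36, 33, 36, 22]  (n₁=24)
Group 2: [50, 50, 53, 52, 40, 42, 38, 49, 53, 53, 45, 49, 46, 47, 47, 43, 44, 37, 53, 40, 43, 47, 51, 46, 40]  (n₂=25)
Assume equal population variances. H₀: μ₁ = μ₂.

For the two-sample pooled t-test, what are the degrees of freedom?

degrees of freedom = 47

df = n₁ + n₂ − 2 = 24 + 25 − 2 = 47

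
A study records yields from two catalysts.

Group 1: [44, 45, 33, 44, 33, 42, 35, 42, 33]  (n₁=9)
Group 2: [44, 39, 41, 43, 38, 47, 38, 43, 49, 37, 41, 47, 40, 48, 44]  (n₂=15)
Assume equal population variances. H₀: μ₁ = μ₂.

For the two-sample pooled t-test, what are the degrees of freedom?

df = n₁ + n₂ − 2 = 9 + 15 − 2 = 22

degrees of freedom = 22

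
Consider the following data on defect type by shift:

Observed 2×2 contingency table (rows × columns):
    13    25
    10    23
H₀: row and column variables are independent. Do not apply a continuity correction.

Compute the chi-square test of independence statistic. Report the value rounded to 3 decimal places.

test statistic = 0.123

Row totals [38, 33], col totals [23, 48], n=71
χ² = (13−12.31)²/12.31 + (25−25.69)²/25.69 + (10−10.69)²/10.69 + (23−22.31)²/22.31 = 0.1231
df = 1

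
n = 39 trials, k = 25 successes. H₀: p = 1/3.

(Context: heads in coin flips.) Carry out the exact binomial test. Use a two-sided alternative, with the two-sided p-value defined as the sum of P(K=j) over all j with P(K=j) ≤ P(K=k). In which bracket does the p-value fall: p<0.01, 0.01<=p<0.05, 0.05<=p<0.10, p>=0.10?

Exact binomial: n=39, k=25, p₀=1/3=0.3333
P(X=j) = C(n,j)·p₀^j·(1−p₀)^(n−j); p = Σ P(X=j) over j with P(X=j) ≤ P(X=25)
p-value (two-sided) = 0.00011
→ bracket: p<0.01

p-value bracket: p<0.01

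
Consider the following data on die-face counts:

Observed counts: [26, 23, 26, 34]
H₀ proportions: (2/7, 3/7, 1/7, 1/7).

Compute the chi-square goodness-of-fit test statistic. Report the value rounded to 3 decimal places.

test statistic = 41.682

n = 109; E_i = n·p_i = [31.14, 46.71, 15.57, 15.57]
χ² = (26−31.14)²/31.14 + (23−46.71)²/46.71 + (26−15.57)²/15.57 + (34−15.57)²/15.57 = 41.6820
df = 3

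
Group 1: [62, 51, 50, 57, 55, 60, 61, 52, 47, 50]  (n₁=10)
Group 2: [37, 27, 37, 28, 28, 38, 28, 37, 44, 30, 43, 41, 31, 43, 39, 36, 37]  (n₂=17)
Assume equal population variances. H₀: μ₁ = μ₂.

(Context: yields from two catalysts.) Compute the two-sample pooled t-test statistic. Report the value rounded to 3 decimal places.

x̄₁=54.500, s₁=5.276, n₁=10
x̄₂=35.529, s₂=5.778, n₂=17
s_p² = [9·5.276² + 16·5.778²]/25 = 31.3894
SE = √(s_p²·(1/10+1/17)) = 2.2328
t = (54.500−35.529)/2.2328 = 8.4963
df = 25

test statistic = 8.496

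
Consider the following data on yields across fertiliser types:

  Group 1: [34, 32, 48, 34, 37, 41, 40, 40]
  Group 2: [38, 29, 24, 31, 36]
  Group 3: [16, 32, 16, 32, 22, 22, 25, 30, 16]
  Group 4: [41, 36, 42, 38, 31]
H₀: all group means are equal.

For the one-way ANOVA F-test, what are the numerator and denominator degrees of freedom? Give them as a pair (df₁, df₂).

k = 4 groups, N = 27 total
df = (k−1, N−k) = (4−1, 27−4) = (3, 23)

degrees of freedom = [3, 23]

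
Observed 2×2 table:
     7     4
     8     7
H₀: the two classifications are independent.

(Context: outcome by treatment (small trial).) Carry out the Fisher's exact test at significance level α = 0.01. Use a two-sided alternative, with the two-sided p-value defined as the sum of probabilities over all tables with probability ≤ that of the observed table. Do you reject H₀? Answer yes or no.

reject H₀: no

Margins: r₁=11, r₂=15, c₁=15, c₂=11, n=26
p_obs = C(11,7)·C(15,8)/C(26,15); sum pmf over tables with pmf ≤ p_obs
p-value (two-sided) = 0.70072
At α=0.01: p ≥ α → fail to reject H₀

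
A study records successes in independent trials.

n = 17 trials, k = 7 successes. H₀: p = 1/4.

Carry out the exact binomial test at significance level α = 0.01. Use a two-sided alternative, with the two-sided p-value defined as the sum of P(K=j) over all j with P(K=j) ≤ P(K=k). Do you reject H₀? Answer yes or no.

Exact binomial: n=17, k=7, p₀=1/4=0.2500
P(X=j) = C(n,j)·p₀^j·(1−p₀)^(n−j); p = Σ P(X=j) over j with P(X=j) ≤ P(X=7)
p-value (two-sided) = 0.15719
At α=0.01: p ≥ α → fail to reject H₀

reject H₀: no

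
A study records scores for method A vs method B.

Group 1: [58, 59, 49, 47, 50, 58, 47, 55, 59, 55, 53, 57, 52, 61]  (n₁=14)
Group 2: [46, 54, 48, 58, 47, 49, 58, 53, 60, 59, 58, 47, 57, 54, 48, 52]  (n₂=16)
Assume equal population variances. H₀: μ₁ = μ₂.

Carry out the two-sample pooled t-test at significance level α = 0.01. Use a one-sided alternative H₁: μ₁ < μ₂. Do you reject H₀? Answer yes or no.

x̄₁=54.286, s₁=4.681, n₁=14
x̄₂=53.000, s₂=4.940, n₂=16
s_p² = [13·4.681² + 15·4.940²]/28 = 23.2449
SE = √(s_p²·(1/14+1/16)) = 1.7644
t = (54.286−53.000)/1.7644 = 0.7287
df = 28
p-value (one-sided, H₁ less) = 0.76388
At α=0.01: p ≥ α → fail to reject H₀

reject H₀: no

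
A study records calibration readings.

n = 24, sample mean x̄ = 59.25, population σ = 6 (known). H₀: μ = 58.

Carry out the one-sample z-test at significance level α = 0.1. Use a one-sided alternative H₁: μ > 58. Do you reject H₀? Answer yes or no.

reject H₀: no

SE = σ/√n = 6/√24 = 1.2247
z = (x̄−μ₀)/SE = (59.25−58)/1.2247 = 1.0206
p-value (one-sided, H₁ greater) = 0.15372
At α=0.1: p ≥ α → fail to reject H₀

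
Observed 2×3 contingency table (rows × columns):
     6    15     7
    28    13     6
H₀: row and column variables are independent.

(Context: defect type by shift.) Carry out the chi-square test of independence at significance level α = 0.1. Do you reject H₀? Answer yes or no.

Row totals [28, 47], col totals [34, 28, 13], n=75
χ² = (6−12.69)²/12.69 + (15−10.45)²/10.45 + (7−4.85)²/4.85 + (28−21.31)²/21.31 + (13−17.55)²/17.55 + (6−8.15)²/8.15 = 10.3030
df = 2
p-value (upper-tail) = 0.00579
At α=0.1: p < α → reject H₀

reject H₀: yes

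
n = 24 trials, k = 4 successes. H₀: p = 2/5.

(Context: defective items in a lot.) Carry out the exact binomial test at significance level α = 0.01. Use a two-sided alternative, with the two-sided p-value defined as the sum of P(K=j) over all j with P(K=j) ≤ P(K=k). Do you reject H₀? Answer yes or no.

reject H₀: no

Exact binomial: n=24, k=4, p₀=2/5=0.4000
P(X=j) = C(n,j)·p₀^j·(1−p₀)^(n−j); p = Σ P(X=j) over j with P(X=j) ≤ P(X=4)
p-value (two-sided) = 0.02096
At α=0.01: p ≥ α → fail to reject H₀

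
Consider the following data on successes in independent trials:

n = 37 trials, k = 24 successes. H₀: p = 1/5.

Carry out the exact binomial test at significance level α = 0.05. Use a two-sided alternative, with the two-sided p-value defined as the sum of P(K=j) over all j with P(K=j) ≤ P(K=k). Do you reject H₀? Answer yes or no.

reject H₀: yes

Exact binomial: n=37, k=24, p₀=1/5=0.2000
P(X=j) = C(n,j)·p₀^j·(1−p₀)^(n−j); p = Σ P(X=j) over j with P(X=j) ≤ P(X=24)
p-value (two-sided) = 0.00000
At α=0.05: p < α → reject H₀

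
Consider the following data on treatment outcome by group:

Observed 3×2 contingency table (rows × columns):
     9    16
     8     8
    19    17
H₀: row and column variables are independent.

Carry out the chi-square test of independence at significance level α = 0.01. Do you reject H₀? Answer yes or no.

reject H₀: no

Row totals [25, 16, 36], col totals [36, 41], n=77
χ² = (9−11.69)²/11.69 + (16−13.31)²/13.31 + (8−7.48)²/7.48 + (8−8.52)²/8.52 + (19−16.83)²/16.83 + (17−19.17)²/19.17 = 1.7538
df = 2
p-value (upper-tail) = 0.41606
At α=0.01: p ≥ α → fail to reject H₀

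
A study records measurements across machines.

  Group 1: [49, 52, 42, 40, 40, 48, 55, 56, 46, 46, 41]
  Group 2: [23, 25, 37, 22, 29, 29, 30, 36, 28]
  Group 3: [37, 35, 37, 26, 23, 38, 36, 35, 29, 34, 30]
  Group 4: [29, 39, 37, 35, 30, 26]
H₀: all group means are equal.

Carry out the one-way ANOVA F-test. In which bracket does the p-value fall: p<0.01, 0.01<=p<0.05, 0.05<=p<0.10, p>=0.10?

Group means [46.82, 28.78, 32.73, 32.67], grand mean 35.946
SSB = Σnᵢ(x̄ᵢ−x̄)² = 1941.185; SSW = ΣΣ(x−x̄ᵢ)² = 928.707
MSB = 1941.185/3 = 647.0616; MSW = 928.707/33 = 28.1426
F = MSB/MSW = 22.9922
df = (3, 33)
p-value (upper-tail) = 0.00000
→ bracket: p<0.01

p-value bracket: p<0.01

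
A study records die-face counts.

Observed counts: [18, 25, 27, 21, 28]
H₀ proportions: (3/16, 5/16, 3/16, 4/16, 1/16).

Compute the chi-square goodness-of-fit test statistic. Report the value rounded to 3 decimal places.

n = 119; E_i = n·p_i = [22.31, 37.19, 22.31, 29.75, 7.44]
χ² = (18−22.31)²/22.31 + (25−37.19)²/37.19 + (27−22.31)²/22.31 + (21−29.75)²/29.75 + (28−7.44)²/7.44 = 65.2353
df = 4

test statistic = 65.235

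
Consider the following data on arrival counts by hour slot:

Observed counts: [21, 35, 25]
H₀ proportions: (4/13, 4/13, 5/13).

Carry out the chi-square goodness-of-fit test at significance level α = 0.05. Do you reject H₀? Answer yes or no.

reject H₀: no

n = 81; E_i = n·p_i = [24.92, 24.92, 31.15]
χ² = (21−24.92)²/24.92 + (35−24.92)²/24.92 + (25−31.15)²/31.15 = 5.9074
df = 2
p-value (upper-tail) = 0.05215
At α=0.05: p ≥ α → fail to reject H₀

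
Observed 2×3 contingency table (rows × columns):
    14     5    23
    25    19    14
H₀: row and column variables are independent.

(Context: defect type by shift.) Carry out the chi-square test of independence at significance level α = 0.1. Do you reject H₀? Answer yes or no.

reject H₀: yes

Row totals [42, 58], col totals [39, 24, 37], n=100
χ² = (14−16.38)²/16.38 + (5−10.08)²/10.08 + (23−15.54)²/15.54 + (25−22.62)²/22.62 + (19−13.92)²/13.92 + (14−21.46)²/21.46 = 11.1847
df = 2
p-value (upper-tail) = 0.00373
At α=0.1: p < α → reject H₀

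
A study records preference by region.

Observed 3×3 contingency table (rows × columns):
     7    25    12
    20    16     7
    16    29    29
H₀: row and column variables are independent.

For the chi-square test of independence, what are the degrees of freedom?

df = (r−1)(c−1) = (3−1)·(3−1) = 4

degrees of freedom = 4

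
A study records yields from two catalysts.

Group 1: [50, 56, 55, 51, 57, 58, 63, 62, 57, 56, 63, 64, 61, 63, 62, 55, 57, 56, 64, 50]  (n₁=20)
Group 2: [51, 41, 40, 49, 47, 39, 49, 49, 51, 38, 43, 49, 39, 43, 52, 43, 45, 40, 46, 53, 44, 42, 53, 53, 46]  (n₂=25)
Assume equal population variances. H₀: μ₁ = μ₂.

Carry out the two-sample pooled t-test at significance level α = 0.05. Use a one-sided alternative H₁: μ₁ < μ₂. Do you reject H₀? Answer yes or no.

x̄₁=58.000, s₁=4.577, n₁=20
x̄₂=45.800, s₂=4.899, n₂=25
s_p² = [19·4.577² + 24·4.899²]/43 = 22.6512
SE = √(s_p²·(1/20+1/25)) = 1.4278
t = (58.000−45.800)/1.4278 = 8.5446
df = 43
p-value (one-sided, H₁ less) = 1.00000
At α=0.05: p ≥ α → fail to reject H₀

reject H₀: no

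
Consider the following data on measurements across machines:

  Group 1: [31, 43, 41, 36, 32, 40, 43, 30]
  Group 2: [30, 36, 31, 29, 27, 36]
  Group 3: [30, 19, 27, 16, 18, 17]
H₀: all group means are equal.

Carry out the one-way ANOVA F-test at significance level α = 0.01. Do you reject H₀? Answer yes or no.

Group means [37.00, 31.50, 21.17], grand mean 30.600
SSB = Σnᵢ(x̄ᵢ−x̄)² = 866.467; SSW = ΣΣ(x−x̄ᵢ)² = 448.333
MSB = 866.467/2 = 433.2333; MSW = 448.333/17 = 26.3725
F = MSB/MSW = 16.4274
df = (2, 17)
p-value (upper-tail) = 0.00011
At α=0.01: p < α → reject H₀

reject H₀: yes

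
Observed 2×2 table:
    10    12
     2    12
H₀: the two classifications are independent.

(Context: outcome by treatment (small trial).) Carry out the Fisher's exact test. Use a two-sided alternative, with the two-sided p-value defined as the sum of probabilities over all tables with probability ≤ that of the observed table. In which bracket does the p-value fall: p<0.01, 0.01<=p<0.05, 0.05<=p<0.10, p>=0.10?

p-value bracket: 0.05<=p<0.10

Margins: r₁=22, r₂=14, c₁=12, c₂=24, n=36
p_obs = C(22,10)·C(14,2)/C(36,12); sum pmf over tables with pmf ≤ p_obs
p-value (two-sided) = 0.07562
→ bracket: 0.05<=p<0.10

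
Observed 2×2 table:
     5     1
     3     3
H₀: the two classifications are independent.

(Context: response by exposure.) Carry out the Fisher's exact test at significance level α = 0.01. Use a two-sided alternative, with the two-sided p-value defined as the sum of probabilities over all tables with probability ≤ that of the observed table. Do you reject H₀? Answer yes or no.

reject H₀: no

Margins: r₁=6, r₂=6, c₁=8, c₂=4, n=12
p_obs = C(6,5)·C(6,3)/C(12,8); sum pmf over tables with pmf ≤ p_obs
p-value (two-sided) = 0.54545
At α=0.01: p ≥ α → fail to reject H₀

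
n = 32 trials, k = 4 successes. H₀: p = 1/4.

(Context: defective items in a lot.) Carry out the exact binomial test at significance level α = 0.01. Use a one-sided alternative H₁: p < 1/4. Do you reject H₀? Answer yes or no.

Exact binomial: n=32, k=4, p₀=1/4=0.2500
P(X≤4) from Σ C(n,i)·p₀^i·(1−p₀)^(n−i)
p-value (one-sided, H₁ less) = 0.06976
At α=0.01: p ≥ α → fail to reject H₀

reject H₀: no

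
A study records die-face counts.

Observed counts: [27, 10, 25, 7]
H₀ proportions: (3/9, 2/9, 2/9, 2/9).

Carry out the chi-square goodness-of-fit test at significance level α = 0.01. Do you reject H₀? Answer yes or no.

n = 69; E_i = n·p_i = [23.00, 15.33, 15.33, 15.33]
χ² = (27−23.00)²/23.00 + (10−15.33)²/15.33 + (25−15.33)²/15.33 + (7−15.33)²/15.33 = 13.1739
df = 3
p-value (upper-tail) = 0.00428
At α=0.01: p < α → reject H₀

reject H₀: yes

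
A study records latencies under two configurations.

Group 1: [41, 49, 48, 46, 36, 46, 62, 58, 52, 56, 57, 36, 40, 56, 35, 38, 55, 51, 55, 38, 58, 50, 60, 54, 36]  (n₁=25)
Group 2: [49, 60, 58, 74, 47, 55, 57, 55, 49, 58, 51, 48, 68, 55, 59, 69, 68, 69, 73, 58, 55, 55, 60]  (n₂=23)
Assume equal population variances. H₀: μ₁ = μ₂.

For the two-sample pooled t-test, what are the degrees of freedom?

df = n₁ + n₂ − 2 = 25 + 23 − 2 = 46

degrees of freedom = 46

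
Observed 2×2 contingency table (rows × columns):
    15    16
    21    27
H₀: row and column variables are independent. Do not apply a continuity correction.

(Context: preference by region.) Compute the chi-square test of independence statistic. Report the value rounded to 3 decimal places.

test statistic = 0.163

Row totals [31, 48], col totals [36, 43], n=79
χ² = (15−14.13)²/14.13 + (16−16.87)²/16.87 + (21−21.87)²/21.87 + (27−26.13)²/26.13 = 0.1633
df = 1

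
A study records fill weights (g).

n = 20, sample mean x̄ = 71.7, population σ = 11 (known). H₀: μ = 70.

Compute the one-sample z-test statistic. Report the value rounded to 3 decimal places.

test statistic = 0.691

SE = σ/√n = 11/√20 = 2.4597
z = (x̄−μ₀)/SE = (71.7−70)/2.4597 = 0.6911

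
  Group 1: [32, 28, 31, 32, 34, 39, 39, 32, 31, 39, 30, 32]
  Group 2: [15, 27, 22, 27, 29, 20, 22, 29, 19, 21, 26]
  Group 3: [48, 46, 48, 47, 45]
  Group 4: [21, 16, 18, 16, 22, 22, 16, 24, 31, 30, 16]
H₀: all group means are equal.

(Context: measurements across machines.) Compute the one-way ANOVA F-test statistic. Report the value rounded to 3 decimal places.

test statistic = 49.501

Group means [33.25, 23.36, 46.80, 21.09], grand mean 28.769
SSB = Σnᵢ(x̄ᵢ−x̄)² = 2836.419; SSW = ΣΣ(x−x̄ᵢ)² = 668.505
MSB = 2836.419/3 = 945.4728; MSW = 668.505/35 = 19.1001
F = MSB/MSW = 49.5009
df = (3, 35)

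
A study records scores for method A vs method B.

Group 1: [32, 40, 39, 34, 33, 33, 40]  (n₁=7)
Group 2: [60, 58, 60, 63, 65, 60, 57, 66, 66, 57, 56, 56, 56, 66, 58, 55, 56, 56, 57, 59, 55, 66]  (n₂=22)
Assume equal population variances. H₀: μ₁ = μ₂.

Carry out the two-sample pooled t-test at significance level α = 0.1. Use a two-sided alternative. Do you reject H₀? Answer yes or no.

x̄₁=35.857, s₁=3.625, n₁=7
x̄₂=59.455, s₂=4.009, n₂=22
s_p² = [6·3.625² + 21·4.009²]/27 = 15.4190
SE = √(s_p²·(1/7+1/22)) = 1.7040
t = (35.857−59.455)/1.7040 = -13.8484
df = 27
p-value (two-sided) = 0.00000
At α=0.1: p < α → reject H₀

reject H₀: yes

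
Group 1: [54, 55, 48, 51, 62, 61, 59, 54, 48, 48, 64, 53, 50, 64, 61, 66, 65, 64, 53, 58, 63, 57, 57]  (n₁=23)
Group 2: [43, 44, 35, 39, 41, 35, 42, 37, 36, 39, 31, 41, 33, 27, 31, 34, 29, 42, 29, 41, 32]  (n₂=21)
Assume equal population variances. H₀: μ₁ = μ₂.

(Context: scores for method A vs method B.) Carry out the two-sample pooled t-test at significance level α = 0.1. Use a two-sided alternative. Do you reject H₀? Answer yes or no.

x̄₁=57.174, s₁=5.921, n₁=23
x̄₂=36.238, s₂=5.186, n₂=21
s_p² = [22·5.921² + 20·5.186²]/42 = 31.1694
SE = √(s_p²·(1/23+1/21)) = 1.6851
t = (57.174−36.238)/1.6851 = 12.4243
df = 42
p-value (two-sided) = 0.00000
At α=0.1: p < α → reject H₀

reject H₀: yes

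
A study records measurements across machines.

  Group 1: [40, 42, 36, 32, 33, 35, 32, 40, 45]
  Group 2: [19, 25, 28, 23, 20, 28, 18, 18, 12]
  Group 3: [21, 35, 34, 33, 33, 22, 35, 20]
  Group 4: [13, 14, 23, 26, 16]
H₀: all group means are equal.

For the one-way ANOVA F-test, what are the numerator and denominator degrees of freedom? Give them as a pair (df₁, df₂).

k = 4 groups, N = 31 total
df = (k−1, N−k) = (4−1, 31−4) = (3, 27)

degrees of freedom = [3, 27]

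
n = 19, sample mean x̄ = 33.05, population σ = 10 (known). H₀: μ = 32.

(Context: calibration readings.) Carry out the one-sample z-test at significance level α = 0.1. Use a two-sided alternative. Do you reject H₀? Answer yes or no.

SE = σ/√n = 10/√19 = 2.2942
z = (x̄−μ₀)/SE = (33.05−32)/2.2942 = 0.4577
p-value (two-sided) = 0.64718
At α=0.1: p ≥ α → fail to reject H₀

reject H₀: no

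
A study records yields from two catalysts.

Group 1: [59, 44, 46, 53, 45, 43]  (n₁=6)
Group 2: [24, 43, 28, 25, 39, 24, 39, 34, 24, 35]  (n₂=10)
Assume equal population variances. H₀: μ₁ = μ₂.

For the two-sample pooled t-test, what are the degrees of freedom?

df = n₁ + n₂ − 2 = 6 + 10 − 2 = 14

degrees of freedom = 14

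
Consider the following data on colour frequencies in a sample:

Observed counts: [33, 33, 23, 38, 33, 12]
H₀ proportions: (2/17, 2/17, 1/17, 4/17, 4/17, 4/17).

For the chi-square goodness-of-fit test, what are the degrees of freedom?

degrees of freedom = 5

df = k − 1 = 6 − 1 = 5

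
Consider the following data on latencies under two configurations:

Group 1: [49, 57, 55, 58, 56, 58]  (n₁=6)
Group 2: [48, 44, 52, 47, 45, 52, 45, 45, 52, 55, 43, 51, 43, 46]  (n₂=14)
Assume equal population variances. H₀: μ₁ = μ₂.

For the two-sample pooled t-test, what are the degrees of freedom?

degrees of freedom = 18

df = n₁ + n₂ − 2 = 6 + 14 − 2 = 18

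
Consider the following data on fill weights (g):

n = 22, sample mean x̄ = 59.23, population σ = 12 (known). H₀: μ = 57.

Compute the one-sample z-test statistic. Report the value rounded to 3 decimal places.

SE = σ/√n = 12/√22 = 2.5584
z = (x̄−μ₀)/SE = (59.23−57)/2.5584 = 0.8716

test statistic = 0.872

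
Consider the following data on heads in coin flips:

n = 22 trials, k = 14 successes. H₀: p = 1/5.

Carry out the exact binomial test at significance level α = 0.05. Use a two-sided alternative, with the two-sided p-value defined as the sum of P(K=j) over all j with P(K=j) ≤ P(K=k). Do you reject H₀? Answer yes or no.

reject H₀: yes

Exact binomial: n=22, k=14, p₀=1/5=0.2000
P(X=j) = C(n,j)·p₀^j·(1−p₀)^(n−j); p = Σ P(X=j) over j with P(X=j) ≤ P(X=14)
p-value (two-sided) = 0.00001
At α=0.05: p < α → reject H₀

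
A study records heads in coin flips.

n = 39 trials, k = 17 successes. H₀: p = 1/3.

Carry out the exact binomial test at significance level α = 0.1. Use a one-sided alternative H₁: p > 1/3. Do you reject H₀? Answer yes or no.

reject H₀: no

Exact binomial: n=39, k=17, p₀=1/3=0.3333
P(X≥17) from Σ C(n,i)·p₀^i·(1−p₀)^(n−i)
p-value (one-sided, H₁ greater) = 0.11841
At α=0.1: p ≥ α → fail to reject H₀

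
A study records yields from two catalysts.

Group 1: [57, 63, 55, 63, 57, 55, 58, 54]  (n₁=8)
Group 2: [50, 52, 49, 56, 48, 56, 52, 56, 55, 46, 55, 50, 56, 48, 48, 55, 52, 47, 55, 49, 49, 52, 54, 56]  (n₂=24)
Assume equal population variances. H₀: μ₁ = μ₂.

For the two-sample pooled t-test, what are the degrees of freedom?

degrees of freedom = 30

df = n₁ + n₂ − 2 = 8 + 24 − 2 = 30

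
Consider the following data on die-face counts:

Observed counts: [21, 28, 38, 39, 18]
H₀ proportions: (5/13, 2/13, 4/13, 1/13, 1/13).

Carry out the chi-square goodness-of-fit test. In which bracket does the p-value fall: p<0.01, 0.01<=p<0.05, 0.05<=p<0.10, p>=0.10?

n = 144; E_i = n·p_i = [55.38, 22.15, 44.31, 11.08, 11.08]
χ² = (21−55.38)²/55.38 + (28−22.15)²/22.15 + (38−44.31)²/44.31 + (39−11.08)²/11.08 + (18−11.08)²/11.08 = 98.5042
df = 4
p-value (upper-tail) = 0.00000
→ bracket: p<0.01

p-value bracket: p<0.01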